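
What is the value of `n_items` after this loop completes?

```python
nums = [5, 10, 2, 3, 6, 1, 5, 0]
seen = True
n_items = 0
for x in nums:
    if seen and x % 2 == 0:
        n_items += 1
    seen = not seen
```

Count even values at even positions
`n_items` takes the values: 0 → 1 → 2

Answer: 2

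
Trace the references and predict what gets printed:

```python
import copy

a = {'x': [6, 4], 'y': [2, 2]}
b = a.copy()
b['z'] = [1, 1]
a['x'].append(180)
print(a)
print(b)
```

Key concept: shallow copy of dict with mutable values.
Step by step:
`a = {'x': [6, 4], 'y': [2, 2]}` → a = {'x': [6, 4], 'y': [2, 2]}
`b = a.copy()` → b = {'x': [6, 4], 'y': [2, 2]}
`b['z'] = [1, 1]` → b = {'x': [6, 4], 'y': [2, 2], 'z': [1, 1]}
`a['x'].append(180)` → a = {'x': [6, 4, 180], 'y': [2, 2]}; b = {'x': [6, 4, 180], 'y': [2, 2], 'z': [1, 1]}
`print(a)` → prints {'x': [6, 4, 180], 'y': [2, 2]}
`print(b)` → prints {'x': [6, 4, 180], 'y': [2, 2], 'z': [1, 1]}

Answer:
{'x': [6, 4, 180], 'y': [2, 2]}
{'x': [6, 4, 180], 'y': [2, 2], 'z': [1, 1]}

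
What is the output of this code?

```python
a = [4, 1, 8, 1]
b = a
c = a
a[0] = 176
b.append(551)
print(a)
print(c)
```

Key concept: multiple aliases.
Step by step:
`a = [4, 1, 8, 1]` → a = [4, 1, 8, 1]
`b = a` → b = [4, 1, 8, 1] (same object as a)
`c = a` → c = [4, 1, 8, 1] (same object as a, b)
`a[0] = 176` → a = [176, 1, 8, 1] (same object as b, c); b = [176, 1, 8, 1] (same object as a, c); c = [176, 1, 8, 1] (same object as a, b)
`b.append(551)` → a = [176, 1, 8, 1, 551] (same object as b, c); b = [176, 1, 8, 1, 551] (same object as a, c); c = [176, 1, 8, 1, 551] (same object as a, b)
`print(a)` → prints [176, 1, 8, 1, 551]
`print(c)` → prints [176, 1, 8, 1, 551]

Answer:
[176, 1, 8, 1, 551]
[176, 1, 8, 1, 551]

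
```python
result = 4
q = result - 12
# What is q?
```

Trace:
`result = 4` → result = 4
`q = result - 12` → q = -8
So q = -8

Answer: -8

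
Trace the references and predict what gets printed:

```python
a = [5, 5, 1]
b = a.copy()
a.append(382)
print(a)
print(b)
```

Key concept: list.copy() creates independent copy.
Step by step:
`a = [5, 5, 1]` → a = [5, 5, 1]
`b = a.copy()` → b = [5, 5, 1]
`a.append(382)` → a = [5, 5, 1, 382]
`print(a)` → prints [5, 5, 1, 382]
`print(b)` → prints [5, 5, 1]

Answer:
[5, 5, 1, 382]
[5, 5, 1]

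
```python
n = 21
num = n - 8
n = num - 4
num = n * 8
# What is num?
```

Trace:
`n = 21` → n = 21
`num = n - 8` → num = 13
`n = num - 4` → n = 9
`num = n * 8` → num = 72
So num = 72

Answer: 72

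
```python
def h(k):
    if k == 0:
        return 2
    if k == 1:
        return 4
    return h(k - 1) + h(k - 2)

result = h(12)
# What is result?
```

Build up from base cases: h(0)=2, h(1)=4, h(2)=6, h(3)=10, h(4)=16, h(5)=26, h(6)=42, ..., h(12)=754

Answer: 754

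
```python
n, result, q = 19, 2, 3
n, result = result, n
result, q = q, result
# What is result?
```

Trace:
`n, result, q = 19, 2, 3` → n = 19; result = 2; q = 3
`n, result = result, n` → n = 2; result = 19
`result, q = q, result` → result = 3; q = 19
So result = 3

Answer: 3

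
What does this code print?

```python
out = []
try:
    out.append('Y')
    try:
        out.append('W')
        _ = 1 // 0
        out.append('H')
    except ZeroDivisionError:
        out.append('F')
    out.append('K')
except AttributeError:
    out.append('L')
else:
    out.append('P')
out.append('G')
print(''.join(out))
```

Execution trace: 'Y' (try body) → 'W' (inner try body) → 'F' (inner except ZeroDivisionError) → 'K' (try body, no exception) → 'P' (else) → 'G' (after the try/except). Output: YWFKPG

Answer: YWFKPG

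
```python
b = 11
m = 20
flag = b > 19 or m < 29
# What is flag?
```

Trace:
`b = 11` → b = 11
`m = 20` → m = 20
`flag = b > 19 or m < 29` → flag = True
So flag = True

Answer: True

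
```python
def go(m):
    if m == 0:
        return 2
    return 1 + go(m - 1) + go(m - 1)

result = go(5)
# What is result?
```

go(m) = 1 + 2·go(m-1), go(0)=2. Closed form: (2+1)·2^5 - 1 = 95.

Answer: 95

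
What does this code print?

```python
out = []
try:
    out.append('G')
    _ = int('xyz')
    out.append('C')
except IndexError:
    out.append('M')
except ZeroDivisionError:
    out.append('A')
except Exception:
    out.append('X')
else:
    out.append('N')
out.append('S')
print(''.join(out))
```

Execution trace: 'G' (try body) → 'X' (except Exception) → 'S' (after the try/except). Output: GXS

Answer: GXS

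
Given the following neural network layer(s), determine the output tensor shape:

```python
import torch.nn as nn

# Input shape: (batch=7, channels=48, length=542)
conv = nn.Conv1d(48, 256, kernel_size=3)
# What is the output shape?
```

Input: (7, 48, 542) -> Output: (7, 256, 540)

Answer: (7, 256, 540)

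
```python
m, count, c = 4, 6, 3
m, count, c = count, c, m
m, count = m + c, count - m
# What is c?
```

Trace:
`m, count, c = 4, 6, 3` → m = 4; count = 6; c = 3
`m, count, c = count, c, m` → m = 6; count = 3; c = 4
`m, count = m + c, count - m` → m = 10; count = -3
So c = 4

Answer: 4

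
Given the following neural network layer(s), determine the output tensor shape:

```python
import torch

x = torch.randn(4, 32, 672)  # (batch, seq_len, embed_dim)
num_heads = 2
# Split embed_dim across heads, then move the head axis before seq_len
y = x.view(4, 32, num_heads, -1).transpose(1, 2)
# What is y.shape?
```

Input: (4, 32, 672) -> head_dim = 672 // 2 = 336; after view: (4, 32, 2, 336) -> after transpose(1, 2): (4, 2, 32, 336) -> Output: (4, 2, 32, 336)

Answer: (4, 2, 32, 336)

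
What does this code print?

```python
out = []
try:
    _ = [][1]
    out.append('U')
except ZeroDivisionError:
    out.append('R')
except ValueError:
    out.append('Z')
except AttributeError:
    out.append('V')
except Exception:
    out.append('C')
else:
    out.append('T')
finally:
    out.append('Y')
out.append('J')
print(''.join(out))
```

Execution trace: 'C' (except Exception) → 'Y' (finally) → 'J' (after the try/except). Output: CYJ

Answer: CYJ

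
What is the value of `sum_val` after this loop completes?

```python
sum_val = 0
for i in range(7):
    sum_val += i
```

Sum of 0 to 6 = 21
`sum_val` takes the values: 0 → 1 → 3 → 6 → 10 → 15 → 21

Answer: 21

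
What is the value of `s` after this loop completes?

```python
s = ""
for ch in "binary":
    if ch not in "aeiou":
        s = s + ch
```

Remove vowels from 'binary'
`s` takes the values: "" → "b" → "bn" → "bnr" → "bnry"

Answer: "bnry"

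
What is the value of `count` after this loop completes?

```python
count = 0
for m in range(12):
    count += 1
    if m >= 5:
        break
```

Loop breaks when m reaches 5, count is 6
`count` takes the values: 0 → 1 → 2 → 3 → 4 → 5 → 6

Answer: 6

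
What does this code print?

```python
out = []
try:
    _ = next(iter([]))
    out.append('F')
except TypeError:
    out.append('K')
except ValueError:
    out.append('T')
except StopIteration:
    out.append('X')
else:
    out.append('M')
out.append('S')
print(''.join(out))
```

Execution trace: 'X' (except StopIteration) → 'S' (after the try/except). Output: XS

Answer: XS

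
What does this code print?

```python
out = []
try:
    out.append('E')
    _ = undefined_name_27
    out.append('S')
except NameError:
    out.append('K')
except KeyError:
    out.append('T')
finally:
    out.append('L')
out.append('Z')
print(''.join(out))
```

Execution trace: 'E' (try body) → 'K' (except NameError) → 'L' (finally) → 'Z' (after the try/except). Output: EKLZ

Answer: EKLZ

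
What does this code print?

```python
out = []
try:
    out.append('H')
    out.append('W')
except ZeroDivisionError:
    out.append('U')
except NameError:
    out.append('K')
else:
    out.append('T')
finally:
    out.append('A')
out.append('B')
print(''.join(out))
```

Execution trace: 'H' (try body) → 'W' (try body, no exception) → 'T' (else) → 'A' (finally) → 'B' (after the try/except). Output: HWTAB

Answer: HWTAB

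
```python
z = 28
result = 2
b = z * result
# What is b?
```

Trace:
`z = 28` → z = 28
`result = 2` → result = 2
`b = z * result` → b = 56
So b = 56

Answer: 56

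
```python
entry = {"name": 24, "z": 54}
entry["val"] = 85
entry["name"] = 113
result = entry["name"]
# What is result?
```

Trace:
`entry = {"name": 24, "z": 54}` → entry = {'name': 24, 'z': 54}
`entry["val"] = 85` → entry = {'name': 24, 'z': 54, 'val': 85}
`entry["name"] = 113` → entry = {'name': 113, 'z': 54, 'val': 85}
`result = entry["name"]` → result = 113
So result = 113

Answer: 113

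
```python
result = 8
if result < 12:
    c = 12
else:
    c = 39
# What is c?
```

Trace:
`result = 8` → result = 8
`if result < 12: ...` → result < 12 is True → c = 12
So c = 12

Answer: 12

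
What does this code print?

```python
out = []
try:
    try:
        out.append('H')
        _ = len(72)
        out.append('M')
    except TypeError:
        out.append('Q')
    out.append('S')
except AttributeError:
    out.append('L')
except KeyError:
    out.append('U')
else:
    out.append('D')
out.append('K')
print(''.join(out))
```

Execution trace: 'H' (inner try body) → 'Q' (inner except TypeError) → 'S' (try body, no exception) → 'D' (else) → 'K' (after the try/except). Output: HQSDK

Answer: HQSDK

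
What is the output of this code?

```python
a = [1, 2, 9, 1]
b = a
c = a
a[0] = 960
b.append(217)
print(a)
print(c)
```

Key concept: multiple aliases.
Step by step:
`a = [1, 2, 9, 1]` → a = [1, 2, 9, 1]
`b = a` → b = [1, 2, 9, 1] (same object as a)
`c = a` → c = [1, 2, 9, 1] (same object as a, b)
`a[0] = 960` → a = [960, 2, 9, 1] (same object as b, c); b = [960, 2, 9, 1] (same object as a, c); c = [960, 2, 9, 1] (same object as a, b)
`b.append(217)` → a = [960, 2, 9, 1, 217] (same object as b, c); b = [960, 2, 9, 1, 217] (same object as a, c); c = [960, 2, 9, 1, 217] (same object as a, b)
`print(a)` → prints [960, 2, 9, 1, 217]
`print(c)` → prints [960, 2, 9, 1, 217]

Answer:
[960, 2, 9, 1, 217]
[960, 2, 9, 1, 217]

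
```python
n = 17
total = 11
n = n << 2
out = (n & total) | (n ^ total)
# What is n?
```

Trace:
`n = 17` → n = 17
`total = 11` → total = 11
`n = n << 2` → n = 68
`out = (n & total) | (n ^ total)` → out = 79
So n = 68

Answer: 68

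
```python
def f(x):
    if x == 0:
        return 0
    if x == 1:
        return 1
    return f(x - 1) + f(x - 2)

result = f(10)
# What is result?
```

Build up from base cases: f(0)=0, f(1)=1, f(2)=1, f(3)=2, f(4)=3, f(5)=5, f(6)=8, ..., f(10)=55

Answer: 55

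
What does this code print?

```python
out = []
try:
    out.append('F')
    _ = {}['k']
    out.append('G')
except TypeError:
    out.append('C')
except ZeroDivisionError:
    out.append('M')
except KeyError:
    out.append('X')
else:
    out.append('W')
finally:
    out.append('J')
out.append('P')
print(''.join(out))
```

Execution trace: 'F' (try body) → 'X' (except KeyError) → 'J' (finally) → 'P' (after the try/except). Output: FXJP

Answer: FXJP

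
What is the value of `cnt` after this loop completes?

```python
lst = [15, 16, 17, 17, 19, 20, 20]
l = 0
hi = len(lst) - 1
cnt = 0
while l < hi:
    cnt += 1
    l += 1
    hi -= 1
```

Iterations until pointers meet (list length 7)
`cnt` takes the values: 0 → 1 → 2 → 3

Answer: 3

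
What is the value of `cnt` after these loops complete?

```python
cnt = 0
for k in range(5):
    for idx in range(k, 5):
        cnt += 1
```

Upper triangle: 5 + 4 + ... + 1
`cnt` takes the values: 0 → 1 → 2 → 3 → 4 → 5 → 6 → 7 → 8 → 9 → 10 → 11 → 12 → 13 → 14 → 15

Answer: 15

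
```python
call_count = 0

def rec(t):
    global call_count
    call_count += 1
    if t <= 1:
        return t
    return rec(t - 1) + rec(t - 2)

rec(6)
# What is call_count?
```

Calls(t) = 1 + Calls(t-1) + Calls(t-2); Calls(0)=Calls(1)=1. For t=6 this gives 25.

Answer: 25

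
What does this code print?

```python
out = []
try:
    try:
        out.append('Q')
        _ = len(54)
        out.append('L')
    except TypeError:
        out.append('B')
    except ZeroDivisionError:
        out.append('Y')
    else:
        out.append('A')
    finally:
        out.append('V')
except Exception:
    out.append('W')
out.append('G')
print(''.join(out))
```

Execution trace: 'Q' (inner try body) → 'B' (inner except TypeError) → 'V' (inner finally) → 'G' (after the try/except). Output: QBVG

Answer: QBVG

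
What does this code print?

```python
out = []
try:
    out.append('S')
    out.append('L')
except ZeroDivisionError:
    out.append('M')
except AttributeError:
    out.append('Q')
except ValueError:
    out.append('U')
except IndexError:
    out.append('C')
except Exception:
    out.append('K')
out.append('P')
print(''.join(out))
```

Execution trace: 'S' (try body) → 'L' (try body, no exception) → 'P' (after the try/except). Output: SLP

Answer: SLP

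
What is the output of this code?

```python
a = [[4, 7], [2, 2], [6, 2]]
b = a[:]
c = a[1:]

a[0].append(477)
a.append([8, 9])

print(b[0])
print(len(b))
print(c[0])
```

Key concept: slice with nested mutation.
Step by step:
`a = [[4, 7], [2, 2], [6, 2]]` → a = [[4, 7], [2, 2], [6, 2]]
`b = a[:]` → b = [[4, 7], [2, 2], [6, 2]]
`c = a[1:]` → c = [[2, 2], [6, 2]]
`a[0].append(477)` → a = [[4, 7, 477], [2, 2], [6, 2]]; b = [[4, 7, 477], [2, 2], [6, 2]]
`a.append([8, 9])` → a = [[4, 7, 477], [2, 2], [6, 2], [8, 9]]
`print(b[0])` → prints [4, 7, 477]
`print(len(b))` → prints 3
`print(c[0])` → prints [2, 2]

Answer:
[4, 7, 477]
3
[2, 2]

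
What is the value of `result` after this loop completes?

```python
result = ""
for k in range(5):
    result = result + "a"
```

Repeat 'a' 5 times
`result` takes the values: "" → "a" → "aa" → "aaa" → "aaaa" → "aaaaa"

Answer: "aaaaa"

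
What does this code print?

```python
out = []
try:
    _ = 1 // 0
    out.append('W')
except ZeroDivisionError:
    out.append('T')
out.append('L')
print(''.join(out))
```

Execution trace: 'T' (except ZeroDivisionError) → 'L' (after the try/except). Output: TL

Answer: TL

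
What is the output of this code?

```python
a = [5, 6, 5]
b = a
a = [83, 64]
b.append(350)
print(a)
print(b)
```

Key concept: rebinding vs mutation: a is rebound to a new list, b still points at the original.
Step by step:
`a = [5, 6, 5]` → a = [5, 6, 5]
`b = a` → b = [5, 6, 5] (same object as a)
`a = [83, 64]` → a = [83, 64]
`b.append(350)` → b = [5, 6, 5, 350]
`print(a)` → prints [83, 64]
`print(b)` → prints [5, 6, 5, 350]

Answer:
[83, 64]
[5, 6, 5, 350]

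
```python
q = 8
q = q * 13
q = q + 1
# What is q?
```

Trace:
`q = 8` → q = 8
`q = q * 13` → q = 104
`q = q + 1` → q = 105
So q = 105

Answer: 105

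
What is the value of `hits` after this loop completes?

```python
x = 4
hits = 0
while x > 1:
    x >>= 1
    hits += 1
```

Count right shifts until 1
`hits` takes the values: 0 → 1 → 2

Answer: 2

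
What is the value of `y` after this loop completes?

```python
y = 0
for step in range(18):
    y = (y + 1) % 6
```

Increment mod 6, 18 times = 0
`y` takes the values: 0 → 1 → 2 → 3 → 4 → 5 → 0 → 1 → 2 → 3 → 4 → 5 → 0 → 1 → 2 → 3 → 4 → 5 → 0

Answer: 0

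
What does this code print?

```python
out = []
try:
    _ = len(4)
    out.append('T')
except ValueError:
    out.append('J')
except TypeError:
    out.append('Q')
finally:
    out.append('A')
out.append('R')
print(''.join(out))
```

Execution trace: 'Q' (except TypeError) → 'A' (finally) → 'R' (after the try/except). Output: QAR

Answer: QAR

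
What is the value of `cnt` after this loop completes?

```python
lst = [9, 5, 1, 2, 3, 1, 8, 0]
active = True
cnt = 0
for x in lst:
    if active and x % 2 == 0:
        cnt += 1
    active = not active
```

Count even values at even positions
`cnt` takes the values: 0 → 1

Answer: 1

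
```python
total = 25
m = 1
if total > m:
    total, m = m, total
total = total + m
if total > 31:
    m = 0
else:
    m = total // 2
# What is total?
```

Trace:
`total = 25` → total = 25
`m = 1` → m = 1
`if total > m: ...` → total > m is True → total = 1; m = 25
`total = total + m` → total = 26
`if total > 31: ...` → total > 31 is False, take else branch → m = 13
So total = 26

Answer: 26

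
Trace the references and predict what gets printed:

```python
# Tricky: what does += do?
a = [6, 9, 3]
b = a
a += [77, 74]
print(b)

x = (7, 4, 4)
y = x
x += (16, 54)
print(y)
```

Key concept: += behavior differs for mutable vs immutable.
Step by step:
`a = [6, 9, 3]` → a = [6, 9, 3]
`b = a` → b = [6, 9, 3] (same object as a)
`a += [77, 74]` → a = [6, 9, 3, 77, 74] (same object as b); b = [6, 9, 3, 77, 74] (same object as a)
`print(b)` → prints [6, 9, 3, 77, 74]
`x = (7, 4, 4)` → x = (7, 4, 4)
`y = x` → y = (7, 4, 4)
`x += (16, 54)` → x = (7, 4, 4, 16, 54)
`print(y)` → prints (7, 4, 4)

Answer:
[6, 9, 3, 77, 74]
(7, 4, 4)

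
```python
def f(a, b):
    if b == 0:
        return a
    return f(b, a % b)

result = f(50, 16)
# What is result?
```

f(50, 16) -> f(16, 2) -> f(2, 0) -> 2

Answer: 2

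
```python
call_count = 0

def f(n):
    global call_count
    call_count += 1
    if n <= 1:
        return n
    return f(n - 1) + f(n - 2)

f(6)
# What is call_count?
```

Calls(n) = 1 + Calls(n-1) + Calls(n-2); Calls(0)=Calls(1)=1. For n=6 this gives 25.

Answer: 25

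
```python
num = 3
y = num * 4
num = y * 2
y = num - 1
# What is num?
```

Trace:
`num = 3` → num = 3
`y = num * 4` → y = 12
`num = y * 2` → num = 24
`y = num - 1` → y = 23
So num = 24

Answer: 24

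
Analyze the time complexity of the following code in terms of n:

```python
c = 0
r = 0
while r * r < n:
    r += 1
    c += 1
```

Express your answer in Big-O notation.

Each loop level contributes: √n. Multiplying the contributions gives O(√n).

Answer: O(√n)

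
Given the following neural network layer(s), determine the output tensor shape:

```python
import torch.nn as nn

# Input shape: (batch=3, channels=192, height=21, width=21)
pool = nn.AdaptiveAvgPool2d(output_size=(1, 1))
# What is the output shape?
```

Input: (3, 192, 21, 21) -> Output: (3, 192, 1, 1)

Answer: (3, 192, 1, 1)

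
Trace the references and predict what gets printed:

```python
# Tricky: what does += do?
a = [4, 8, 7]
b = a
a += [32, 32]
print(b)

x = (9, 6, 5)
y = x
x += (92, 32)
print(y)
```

Key concept: += behavior differs for mutable vs immutable.
Step by step:
`a = [4, 8, 7]` → a = [4, 8, 7]
`b = a` → b = [4, 8, 7] (same object as a)
`a += [32, 32]` → a = [4, 8, 7, 32, 32] (same object as b); b = [4, 8, 7, 32, 32] (same object as a)
`print(b)` → prints [4, 8, 7, 32, 32]
`x = (9, 6, 5)` → x = (9, 6, 5)
`y = x` → y = (9, 6, 5)
`x += (92, 32)` → x = (9, 6, 5, 92, 32)
`print(y)` → prints (9, 6, 5)

Answer:
[4, 8, 7, 32, 32]
(9, 6, 5)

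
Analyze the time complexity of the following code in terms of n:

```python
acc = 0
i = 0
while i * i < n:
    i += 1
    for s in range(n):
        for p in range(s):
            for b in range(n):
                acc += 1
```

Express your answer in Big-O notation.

Each loop level contributes: √n × n × n × n. Multiplying the contributions gives O(n^3√n).

Answer: O(n^3√n)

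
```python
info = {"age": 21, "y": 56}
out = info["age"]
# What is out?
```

Trace:
`info = {"age": 21, "y": 56}` → info = {'age': 21, 'y': 56}
`out = info["age"]` → out = 21
So out = 21

Answer: 21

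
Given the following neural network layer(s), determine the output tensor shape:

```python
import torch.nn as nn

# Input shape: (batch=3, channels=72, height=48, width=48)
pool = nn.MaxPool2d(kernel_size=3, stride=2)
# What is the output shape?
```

Input: (3, 72, 48, 48) -> Output: (3, 72, 23, 23)

Answer: (3, 72, 23, 23)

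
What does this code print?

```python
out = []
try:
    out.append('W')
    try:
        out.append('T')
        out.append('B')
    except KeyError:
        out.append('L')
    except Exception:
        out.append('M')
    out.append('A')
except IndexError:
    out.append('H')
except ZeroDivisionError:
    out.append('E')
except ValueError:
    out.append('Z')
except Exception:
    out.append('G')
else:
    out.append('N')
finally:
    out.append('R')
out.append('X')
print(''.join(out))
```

Execution trace: 'W' (try body) → 'T' (inner try body) → 'B' (inner try body, no exception) → 'A' (try body, no exception) → 'N' (else) → 'R' (finally) → 'X' (after the try/except). Output: WTBANRX

Answer: WTBANRX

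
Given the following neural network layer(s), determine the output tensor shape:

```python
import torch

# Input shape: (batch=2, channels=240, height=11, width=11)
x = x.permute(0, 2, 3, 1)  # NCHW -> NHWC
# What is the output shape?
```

Input: (2, 240, 11, 11) -> Output: (2, 11, 11, 240)

Answer: (2, 11, 11, 240)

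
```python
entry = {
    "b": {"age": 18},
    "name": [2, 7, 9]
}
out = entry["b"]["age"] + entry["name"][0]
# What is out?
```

Trace:
`entry = { ...` → entry = {'b': {'age': 18}, 'name': [2, 7, 9]}
`out = entry["b"]["age"] + entry["name"][0]` → out = 20
So out = 20

Answer: 20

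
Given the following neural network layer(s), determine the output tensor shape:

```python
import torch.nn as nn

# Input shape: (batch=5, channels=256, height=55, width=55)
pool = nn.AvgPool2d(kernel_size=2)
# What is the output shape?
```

Input: (5, 256, 55, 55) -> Output: (5, 256, 27, 27)

Answer: (5, 256, 27, 27)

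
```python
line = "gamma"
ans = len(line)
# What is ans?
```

Trace:
`line = "gamma"` → line = 'gamma'
`ans = len(line)` → ans = 5
So ans = 5

Answer: 5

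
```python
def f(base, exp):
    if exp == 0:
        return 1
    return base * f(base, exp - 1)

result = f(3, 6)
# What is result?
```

f(3, 6) = 3 * 3 * 3 * 3 * 3 * 3 = 729

Answer: 729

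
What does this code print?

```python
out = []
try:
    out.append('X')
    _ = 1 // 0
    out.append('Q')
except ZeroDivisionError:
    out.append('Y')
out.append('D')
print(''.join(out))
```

Execution trace: 'X' (try body) → 'Y' (except ZeroDivisionError) → 'D' (after the try/except). Output: XYD

Answer: XYD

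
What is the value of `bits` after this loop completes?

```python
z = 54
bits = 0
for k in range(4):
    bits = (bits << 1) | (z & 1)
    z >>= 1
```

Reverse lowest 4 bits of 54
`bits` takes the values: 0 → 1 → 3 → 6

Answer: 6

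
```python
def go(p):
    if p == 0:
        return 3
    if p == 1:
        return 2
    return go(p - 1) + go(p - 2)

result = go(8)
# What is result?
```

Build up from base cases: go(0)=3, go(1)=2, go(2)=5, go(3)=7, go(4)=12, go(5)=19, go(6)=31, ..., go(8)=81

Answer: 81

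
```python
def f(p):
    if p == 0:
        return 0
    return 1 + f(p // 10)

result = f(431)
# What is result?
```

Count of digits of 431: 3

Answer: 3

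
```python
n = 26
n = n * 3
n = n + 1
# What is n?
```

Trace:
`n = 26` → n = 26
`n = n * 3` → n = 78
`n = n + 1` → n = 79
So n = 79

Answer: 79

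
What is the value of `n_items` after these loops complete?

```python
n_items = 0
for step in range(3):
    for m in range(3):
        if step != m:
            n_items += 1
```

3² - 3 (exclude diagonal)
`n_items` takes the values: 0 → 1 → 2 → 3 → 4 → 5 → 6

Answer: 6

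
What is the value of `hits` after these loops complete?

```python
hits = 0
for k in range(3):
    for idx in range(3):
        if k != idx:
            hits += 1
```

3² - 3 (exclude diagonal)
`hits` takes the values: 0 → 1 → 2 → 3 → 4 → 5 → 6

Answer: 6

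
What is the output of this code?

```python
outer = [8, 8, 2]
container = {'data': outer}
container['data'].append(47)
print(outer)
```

Key concept: dict holds reference to list.
Step by step:
`outer = [8, 8, 2]` → outer = [8, 8, 2]
`container = {'data': outer}` → container = {'data': [8, 8, 2]}
`container['data'].append(47)` → outer = [8, 8, 2, 47]; container = {'data': [8, 8, 2, 47]}
`print(outer)` → prints [8, 8, 2, 47]

Answer: [8, 8, 2, 47]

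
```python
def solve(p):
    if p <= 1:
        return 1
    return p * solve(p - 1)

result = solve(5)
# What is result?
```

solve(5) = 5 * 4 * 3 * 2 * 1 = 120

Answer: 120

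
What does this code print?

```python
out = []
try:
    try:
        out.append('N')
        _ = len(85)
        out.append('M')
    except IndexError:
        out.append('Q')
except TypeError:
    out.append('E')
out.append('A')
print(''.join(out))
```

Execution trace: 'N' (try body) → 'E' (outer except TypeError) → 'A' (after the try/except). Output: NEA

Answer: NEA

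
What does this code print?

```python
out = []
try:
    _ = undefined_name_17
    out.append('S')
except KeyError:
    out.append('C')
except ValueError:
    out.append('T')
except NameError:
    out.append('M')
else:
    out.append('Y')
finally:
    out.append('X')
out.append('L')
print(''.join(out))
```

Execution trace: 'M' (except NameError) → 'X' (finally) → 'L' (after the try/except). Output: MXL

Answer: MXL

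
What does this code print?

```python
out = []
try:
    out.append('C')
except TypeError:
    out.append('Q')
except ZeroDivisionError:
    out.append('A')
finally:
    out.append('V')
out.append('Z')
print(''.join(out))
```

Execution trace: 'C' (try body, no exception) → 'V' (finally) → 'Z' (after the try/except). Output: CVZ

Answer: CVZ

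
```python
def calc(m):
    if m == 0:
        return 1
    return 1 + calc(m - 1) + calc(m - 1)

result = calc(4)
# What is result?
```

calc(m) = 1 + 2·calc(m-1), calc(0)=1. Closed form: (1+1)·2^4 - 1 = 31.

Answer: 31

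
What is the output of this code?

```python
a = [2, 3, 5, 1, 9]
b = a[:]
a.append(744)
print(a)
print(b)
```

Key concept: slice [:] creates copy.
Step by step:
`a = [2, 3, 5, 1, 9]` → a = [2, 3, 5, 1, 9]
`b = a[:]` → b = [2, 3, 5, 1, 9]
`a.append(744)` → a = [2, 3, 5, 1, 9, 744]
`print(a)` → prints [2, 3, 5, 1, 9, 744]
`print(b)` → prints [2, 3, 5, 1, 9]

Answer:
[2, 3, 5, 1, 9, 744]
[2, 3, 5, 1, 9]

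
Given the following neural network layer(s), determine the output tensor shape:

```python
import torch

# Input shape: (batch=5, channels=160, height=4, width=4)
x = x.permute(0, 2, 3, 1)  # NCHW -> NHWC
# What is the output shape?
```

Input: (5, 160, 4, 4) -> Output: (5, 4, 4, 160)

Answer: (5, 4, 4, 160)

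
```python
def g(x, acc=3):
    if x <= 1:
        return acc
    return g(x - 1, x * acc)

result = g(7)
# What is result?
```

Accumulator trace (n, acc): (7, 3) -> (6, 21) -> (5, 126) -> (4, 630) -> (3, 2520) -> (2, 7560) -> (1, 15120) -> return 15120

Answer: 15120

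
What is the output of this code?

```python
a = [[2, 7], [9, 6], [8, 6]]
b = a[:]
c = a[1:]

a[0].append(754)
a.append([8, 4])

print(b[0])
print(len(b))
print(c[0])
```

Key concept: slice with nested mutation.
Step by step:
`a = [[2, 7], [9, 6], [8, 6]]` → a = [[2, 7], [9, 6], [8, 6]]
`b = a[:]` → b = [[2, 7], [9, 6], [8, 6]]
`c = a[1:]` → c = [[9, 6], [8, 6]]
`a[0].append(754)` → a = [[2, 7, 754], [9, 6], [8, 6]]; b = [[2, 7, 754], [9, 6], [8, 6]]
`a.append([8, 4])` → a = [[2, 7, 754], [9, 6], [8, 6], [8, 4]]
`print(b[0])` → prints [2, 7, 754]
`print(len(b))` → prints 3
`print(c[0])` → prints [9, 6]

Answer:
[2, 7, 754]
3
[9, 6]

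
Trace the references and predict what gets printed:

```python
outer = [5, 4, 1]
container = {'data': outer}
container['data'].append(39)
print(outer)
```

Key concept: dict holds reference to list.
Step by step:
`outer = [5, 4, 1]` → outer = [5, 4, 1]
`container = {'data': outer}` → container = {'data': [5, 4, 1]}
`container['data'].append(39)` → outer = [5, 4, 1, 39]; container = {'data': [5, 4, 1, 39]}
`print(outer)` → prints [5, 4, 1, 39]

Answer: [5, 4, 1, 39]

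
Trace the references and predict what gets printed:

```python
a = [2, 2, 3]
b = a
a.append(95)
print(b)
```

Key concept: basic list aliasing.
Step by step:
`a = [2, 2, 3]` → a = [2, 2, 3]
`b = a` → b = [2, 2, 3] (same object as a)
`a.append(95)` → a = [2, 2, 3, 95] (same object as b); b = [2, 2, 3, 95] (same object as a)
`print(b)` → prints [2, 2, 3, 95]

Answer: [2, 2, 3, 95]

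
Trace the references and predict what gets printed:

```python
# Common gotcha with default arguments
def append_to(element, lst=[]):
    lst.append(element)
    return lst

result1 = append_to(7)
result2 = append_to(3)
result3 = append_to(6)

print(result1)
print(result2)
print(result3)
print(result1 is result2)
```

Key concept: mutable default argument gotcha.
Step by step:
`result1 = append_to(7)` → result1 = [7]
`result2 = append_to(3)` → result1 = [7, 3] (same object as result2); result2 = [7, 3] (same object as result1)
`result3 = append_to(6)` → result1 = [7, 3, 6] (same object as result2, result3); result2 = [7, 3, 6] (same object as result1, result3); result3 = [7, 3, 6] (same object as result1, result2)
`print(result1)` → prints [7, 3, 6]
`print(result2)` → prints [7, 3, 6]
`print(result3)` → prints [7, 3, 6]
`print(result1 is result2)` → prints True

Answer:
[7, 3, 6]
[7, 3, 6]
[7, 3, 6]
True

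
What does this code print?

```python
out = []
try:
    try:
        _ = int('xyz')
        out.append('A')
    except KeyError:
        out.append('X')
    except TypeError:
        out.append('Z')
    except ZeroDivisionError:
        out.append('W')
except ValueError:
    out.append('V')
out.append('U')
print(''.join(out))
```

Execution trace: 'V' (outer except ValueError) → 'U' (after the try/except). Output: VU

Answer: VU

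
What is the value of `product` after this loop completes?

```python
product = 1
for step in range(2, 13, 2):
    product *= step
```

Product of even numbers 2 to 12
`product` takes the values: 1 → 2 → 8 → 48 → 384 → 3840 → 46080

Answer: 46080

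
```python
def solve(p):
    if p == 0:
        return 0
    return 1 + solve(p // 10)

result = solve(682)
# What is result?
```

Count of digits of 682: 3

Answer: 3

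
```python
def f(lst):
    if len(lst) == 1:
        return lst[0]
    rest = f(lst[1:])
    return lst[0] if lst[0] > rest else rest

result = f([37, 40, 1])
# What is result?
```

Recursive max over [37, 40, 1] = 40

Answer: 40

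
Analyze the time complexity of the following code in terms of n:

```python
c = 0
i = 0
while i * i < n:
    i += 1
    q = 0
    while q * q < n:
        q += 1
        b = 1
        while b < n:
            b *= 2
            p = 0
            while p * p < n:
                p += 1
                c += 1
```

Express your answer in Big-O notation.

Each loop level contributes: √n × √n × log n × √n. Multiplying the contributions gives O(n√n log n).

Answer: O(n√n log n)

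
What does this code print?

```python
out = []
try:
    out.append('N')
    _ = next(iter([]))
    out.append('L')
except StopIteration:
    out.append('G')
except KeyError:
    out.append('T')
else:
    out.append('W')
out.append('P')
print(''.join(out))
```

Execution trace: 'N' (try body) → 'G' (except StopIteration) → 'P' (after the try/except). Output: NGP

Answer: NGP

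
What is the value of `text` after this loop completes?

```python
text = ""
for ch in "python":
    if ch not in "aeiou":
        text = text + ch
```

Remove vowels from 'python'
`text` takes the values: "" → "p" → "py" → "pyt" → "pyth" → "pythn"

Answer: "pythn"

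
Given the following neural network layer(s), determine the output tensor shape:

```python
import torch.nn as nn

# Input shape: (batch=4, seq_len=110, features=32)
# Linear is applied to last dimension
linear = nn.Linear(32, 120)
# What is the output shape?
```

Input: (4, 110, 32) -> Output: (4, 110, 120)

Answer: (4, 110, 120)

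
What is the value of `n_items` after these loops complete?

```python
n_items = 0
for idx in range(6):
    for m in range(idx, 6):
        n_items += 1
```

Upper triangle: 6 + 5 + ... + 1
`n_items` takes the values: 0 → 1 → 2 → 3 → 4 → 5 → 6 → 7 → 8 → 9 → 10 → 11 → 12 → 13 → 14 → 15 → 16 → 17 → 18 → 19 → 20 → 21

Answer: 21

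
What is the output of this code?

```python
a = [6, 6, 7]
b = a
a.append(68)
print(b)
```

Key concept: basic list aliasing.
Step by step:
`a = [6, 6, 7]` → a = [6, 6, 7]
`b = a` → b = [6, 6, 7] (same object as a)
`a.append(68)` → a = [6, 6, 7, 68] (same object as b); b = [6, 6, 7, 68] (same object as a)
`print(b)` → prints [6, 6, 7, 68]

Answer: [6, 6, 7, 68]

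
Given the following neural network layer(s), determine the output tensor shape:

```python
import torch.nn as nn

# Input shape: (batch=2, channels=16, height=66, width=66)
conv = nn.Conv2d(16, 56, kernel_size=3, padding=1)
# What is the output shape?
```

Input: (2, 16, 66, 66) -> Output: (2, 56, 66, 66)

Answer: (2, 56, 66, 66)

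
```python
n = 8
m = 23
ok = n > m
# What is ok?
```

Trace:
`n = 8` → n = 8
`m = 23` → m = 23
`ok = n > m` → ok = False
So ok = False

Answer: False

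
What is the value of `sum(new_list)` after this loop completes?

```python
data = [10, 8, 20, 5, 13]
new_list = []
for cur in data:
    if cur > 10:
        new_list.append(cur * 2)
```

Sum of doubled values > 10
`new_list` takes the values: [] → [40] → [40, 26]
So `sum(new_list)` = 66

Answer: 66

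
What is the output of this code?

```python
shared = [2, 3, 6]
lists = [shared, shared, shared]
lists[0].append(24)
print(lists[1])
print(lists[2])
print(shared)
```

Key concept: list of same reference.
Step by step:
`shared = [2, 3, 6]` → shared = [2, 3, 6]
`lists = [shared, shared, shared]` → lists = [[2, 3, 6], [2, 3, 6], [2, 3, 6]]
`lists[0].append(24)` → shared = [2, 3, 6, 24]; lists = [[2, 3, 6, 24], [2, 3, 6, 24], [2, 3, 6, 24]]
`print(lists[1])` → prints [2, 3, 6, 24]
`print(lists[2])` → prints [2, 3, 6, 24]
`print(shared)` → prints [2, 3, 6, 24]

Answer:
[2, 3, 6, 24]
[2, 3, 6, 24]
[2, 3, 6, 24]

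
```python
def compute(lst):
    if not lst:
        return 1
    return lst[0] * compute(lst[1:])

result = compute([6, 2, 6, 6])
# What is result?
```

Product over [6, 2, 6, 6] = 6 * 2 * 6 * 6 = 432

Answer: 432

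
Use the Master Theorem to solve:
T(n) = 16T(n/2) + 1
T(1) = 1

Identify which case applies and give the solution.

a=16, b=2, f(n)=1. log_2(16) = 4. Since c=0 < 4, Case 1 applies: T(n) = Θ(n^log_b(a)) = O(n^4).

Answer: O(n^4) - Case 1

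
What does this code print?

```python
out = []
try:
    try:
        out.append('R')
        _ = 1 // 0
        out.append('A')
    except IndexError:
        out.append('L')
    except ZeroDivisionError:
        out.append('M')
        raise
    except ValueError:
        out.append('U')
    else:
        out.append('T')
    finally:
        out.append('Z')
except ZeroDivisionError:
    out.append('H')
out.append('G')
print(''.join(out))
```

Execution trace: 'R' (inner try body) → 'M' (inner except ZeroDivisionError) → 'Z' (inner finally) → 'H' (outer except ZeroDivisionError) → 'G' (after the try/except). Output: RMZHG

Answer: RMZHG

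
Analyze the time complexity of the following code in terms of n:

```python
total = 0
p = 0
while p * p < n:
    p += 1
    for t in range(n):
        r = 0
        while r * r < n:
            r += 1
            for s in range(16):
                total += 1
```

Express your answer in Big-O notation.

Each loop level contributes: √n × n × √n × 1. Multiplying the contributions gives O(n^2).

Answer: O(n^2)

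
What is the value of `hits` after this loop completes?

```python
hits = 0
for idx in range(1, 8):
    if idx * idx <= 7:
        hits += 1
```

Count numbers where idx² ≤ 7
`hits` takes the values: 0 → 1 → 2

Answer: 2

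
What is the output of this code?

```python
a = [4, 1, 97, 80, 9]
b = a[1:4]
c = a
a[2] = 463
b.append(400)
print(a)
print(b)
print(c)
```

Key concept: slice vs alias.
Step by step:
`a = [4, 1, 97, 80, 9]` → a = [4, 1, 97, 80, 9]
`b = a[1:4]` → b = [1, 97, 80]
`c = a` → c = [4, 1, 97, 80, 9] (same object as a)
`a[2] = 463` → a = [4, 1, 463, 80, 9] (same object as c); c = [4, 1, 463, 80, 9] (same object as a)
`b.append(400)` → b = [1, 97, 80, 400]
`print(a)` → prints [4, 1, 463, 80, 9]
`print(b)` → prints [1, 97, 80, 400]
`print(c)` → prints [4, 1, 463, 80, 9]

Answer:
[4, 1, 463, 80, 9]
[1, 97, 80, 400]
[4, 1, 463, 80, 9]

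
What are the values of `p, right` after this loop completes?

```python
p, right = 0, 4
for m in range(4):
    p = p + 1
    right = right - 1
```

p goes 0→4, right goes 4→0
`p, right` takes the values: (0, 4) → (1, 4) → (1, 3) → (2, 3) → (2, 2) → (3, 2) → (3, 1) → (4, 1) → (4, 0)

Answer: 4, 0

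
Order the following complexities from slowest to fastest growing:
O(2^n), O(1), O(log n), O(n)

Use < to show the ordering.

Ordered by growth rate: O(1) < O(log n) < O(n) < O(2^n)

Answer: O(1) < O(log n) < O(n) < O(2^n)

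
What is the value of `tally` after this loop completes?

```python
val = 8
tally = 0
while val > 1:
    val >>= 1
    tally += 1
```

Count right shifts until 1
`tally` takes the values: 0 → 1 → 2 → 3

Answer: 3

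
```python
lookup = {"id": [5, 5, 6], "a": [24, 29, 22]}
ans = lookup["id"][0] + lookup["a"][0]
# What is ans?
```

Trace:
`lookup = {"id": [5, 5, 6], "a": [24, 29, 22]}` → lookup = {'id': [5, 5, 6], 'a': [24, 29, 22]}
`ans = lookup["id"][0] + lookup["a"][0]` → ans = 29
So ans = 29

Answer: 29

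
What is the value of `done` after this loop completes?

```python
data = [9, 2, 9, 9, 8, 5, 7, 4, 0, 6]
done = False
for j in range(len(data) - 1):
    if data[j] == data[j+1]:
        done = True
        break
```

Check consecutive duplicates in [9, 2, 9, 9, 8, 5, 7, 4, 0, 6]
`done` takes the values: False → True

Answer: True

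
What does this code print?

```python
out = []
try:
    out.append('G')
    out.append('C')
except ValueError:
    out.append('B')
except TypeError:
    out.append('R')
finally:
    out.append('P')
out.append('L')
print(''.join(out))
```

Execution trace: 'G' (try body) → 'C' (try body, no exception) → 'P' (finally) → 'L' (after the try/except). Output: GCPL

Answer: GCPL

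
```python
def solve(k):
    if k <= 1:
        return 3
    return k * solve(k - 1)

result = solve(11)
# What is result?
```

solve(11) = 11 * 10 * 9 * 8 * 7 * 6 * 5 * 4 * 3 * 2 * 3 = 119750400

Answer: 119750400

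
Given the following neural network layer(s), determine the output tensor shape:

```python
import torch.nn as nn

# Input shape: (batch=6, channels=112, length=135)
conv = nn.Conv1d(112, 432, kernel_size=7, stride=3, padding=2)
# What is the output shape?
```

Input: (6, 112, 135) -> Output: (6, 432, 45)

Answer: (6, 432, 45)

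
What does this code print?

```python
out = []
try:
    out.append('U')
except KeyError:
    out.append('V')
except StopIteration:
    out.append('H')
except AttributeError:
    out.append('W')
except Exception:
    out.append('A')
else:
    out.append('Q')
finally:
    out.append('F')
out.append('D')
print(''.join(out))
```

Execution trace: 'U' (try body, no exception) → 'Q' (else) → 'F' (finally) → 'D' (after the try/except). Output: UQFD

Answer: UQFD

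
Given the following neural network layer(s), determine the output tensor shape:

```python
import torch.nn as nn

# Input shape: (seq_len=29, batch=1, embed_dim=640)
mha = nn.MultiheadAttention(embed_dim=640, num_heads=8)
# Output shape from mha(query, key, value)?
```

Input: (29, 1, 640) -> Output: (29, 1, 640)

Answer: (29, 1, 640)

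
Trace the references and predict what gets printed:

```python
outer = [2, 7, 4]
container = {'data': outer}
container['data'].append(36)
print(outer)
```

Key concept: dict holds reference to list.
Step by step:
`outer = [2, 7, 4]` → outer = [2, 7, 4]
`container = {'data': outer}` → container = {'data': [2, 7, 4]}
`container['data'].append(36)` → outer = [2, 7, 4, 36]; container = {'data': [2, 7, 4, 36]}
`print(outer)` → prints [2, 7, 4, 36]

Answer: [2, 7, 4, 36]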